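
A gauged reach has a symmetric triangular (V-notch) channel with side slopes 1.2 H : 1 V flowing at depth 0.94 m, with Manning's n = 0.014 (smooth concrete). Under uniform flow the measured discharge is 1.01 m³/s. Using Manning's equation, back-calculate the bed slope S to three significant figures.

0.000692

A = z·y² = 1.2×0.94² = 1.060 m²
P = 2y√(1+z²) = 2×0.94×√(1+1.2²) = 2.937 m
R = A/P = 1.060/2.937 = 0.3611 m
S = (Q·n / (1·A·R^(2/3)))² = (1.01×0.014 / (1×1.060×0.5071))² = 0.0006917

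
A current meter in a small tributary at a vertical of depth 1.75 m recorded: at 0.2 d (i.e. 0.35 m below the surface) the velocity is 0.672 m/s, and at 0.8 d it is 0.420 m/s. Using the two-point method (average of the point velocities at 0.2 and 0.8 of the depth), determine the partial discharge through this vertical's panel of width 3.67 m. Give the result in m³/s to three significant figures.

3.51 m³/s

v̄ = (0.672 + 0.420) / 2 = 0.5460 m/s
q = v̄ × d × w = 0.5460 × 1.75 × 3.67 = 3.507 m³/s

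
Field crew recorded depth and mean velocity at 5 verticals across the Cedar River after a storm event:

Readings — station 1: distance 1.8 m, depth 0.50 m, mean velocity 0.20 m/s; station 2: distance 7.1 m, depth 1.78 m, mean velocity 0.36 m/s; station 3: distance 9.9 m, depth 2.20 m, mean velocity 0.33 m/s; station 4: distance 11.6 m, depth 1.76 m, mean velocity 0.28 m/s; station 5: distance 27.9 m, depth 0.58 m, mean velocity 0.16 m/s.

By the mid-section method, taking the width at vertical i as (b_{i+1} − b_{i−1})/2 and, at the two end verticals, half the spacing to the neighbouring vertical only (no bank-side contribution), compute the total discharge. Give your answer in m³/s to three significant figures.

9.69 m³/s

w_1 = (7.1 − 1.8)/2 = 2.65 m; q_1 = 0.20 × 0.50 × 2.65 = 0.2650 m³/s
w_2 = (9.9 − 1.8)/2 = 4.05 m; q_2 = 0.36 × 1.78 × 4.05 = 2.595 m³/s
w_3 = (11.6 − 7.1)/2 = 2.25 m; q_3 = 0.33 × 2.20 × 2.25 = 1.634 m³/s
w_4 = (27.9 − 9.9)/2 = 9 m; q_4 = 0.28 × 1.76 × 9 = 4.435 m³/s
w_5 = (27.9 − 11.6)/2 = 8.15 m; q_5 = 0.16 × 0.58 × 8.15 = 0.7563 m³/s
Q = Σ qᵢ = 9.685 m³/s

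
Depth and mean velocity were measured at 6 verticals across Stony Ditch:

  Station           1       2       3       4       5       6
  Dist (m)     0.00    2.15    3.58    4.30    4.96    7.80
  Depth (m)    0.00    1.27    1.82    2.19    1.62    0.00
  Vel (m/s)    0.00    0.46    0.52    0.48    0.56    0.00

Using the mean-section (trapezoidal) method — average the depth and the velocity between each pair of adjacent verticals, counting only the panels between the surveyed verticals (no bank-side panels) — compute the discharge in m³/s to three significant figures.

3.42 m³/s

Panel 1-2: Δb = 2.15 m, d̄ = (0.00+1.27)/2 = 0.635, v̄ = (0.00+0.46)/2 = 0.23 → q = 2.15×0.635×0.23 = 0.3140 m³/s
Panel 2-3: Δb = 1.43 m, d̄ = (1.27+1.82)/2 = 1.545, v̄ = (0.46+0.52)/2 = 0.49 → q = 1.43×1.545×0.49 = 1.083 m³/s
Panel 3-4: Δb = 0.72 m, d̄ = (1.82+2.19)/2 = 2.005, v̄ = (0.52+0.48)/2 = 0.5 → q = 0.72×2.005×0.5 = 0.7218 m³/s
Panel 4-5: Δb = 0.66 m, d̄ = (2.19+1.62)/2 = 1.905, v̄ = (0.48+0.56)/2 = 0.52 → q = 0.66×1.905×0.52 = 0.6538 m³/s
Panel 5-6: Δb = 2.84 m, d̄ = (1.62+0.00)/2 = 0.81, v̄ = (0.56+0.00)/2 = 0.28 → q = 2.84×0.81×0.28 = 0.6441 m³/s
Q = Σ q = 3.416 m³/s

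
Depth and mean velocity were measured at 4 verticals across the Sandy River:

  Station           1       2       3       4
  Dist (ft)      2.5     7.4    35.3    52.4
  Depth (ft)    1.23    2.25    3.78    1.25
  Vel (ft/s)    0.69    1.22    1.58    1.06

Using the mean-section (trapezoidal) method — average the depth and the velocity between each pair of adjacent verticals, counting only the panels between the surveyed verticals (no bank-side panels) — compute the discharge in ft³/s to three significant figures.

Panel 1-2: Δb = 4.9 ft, d̄ = (1.23+2.25)/2 = 1.74, v̄ = (0.69+1.22)/2 = 0.955 → q = 4.9×1.74×0.955 = 8.142 ft³/s
Panel 2-3: Δb = 27.9 ft, d̄ = (2.25+3.78)/2 = 3.015, v̄ = (1.22+1.58)/2 = 1.4 → q = 27.9×3.015×1.4 = 117.8 ft³/s
Panel 3-4: Δb = 17.1 ft, d̄ = (3.78+1.25)/2 = 2.515, v̄ = (1.58+1.06)/2 = 1.32 → q = 17.1×2.515×1.32 = 56.77 ft³/s
Q = Σ q = 182.7 ft³/s

183 ft³/s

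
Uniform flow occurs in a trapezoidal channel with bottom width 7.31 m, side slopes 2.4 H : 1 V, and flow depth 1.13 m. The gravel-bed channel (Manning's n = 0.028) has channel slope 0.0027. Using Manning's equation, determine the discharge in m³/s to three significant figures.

19.0 m³/s

A = (b + z·y)·y = (7.31 + 2.4×1.13)×1.13 = 11.32 m²
P = b + 2y√(1+z²) = 7.31 + 2×1.13×√(1+2.4²) = 13.19 m
R = A/P = 11.32/13.19 = 0.8589 m
Q = (1/n)·A·R^(2/3)·S^(1/2) = (1/0.028) × 11.32 × 0.8589^(2/3) × 0.0027^(1/2) = 18.99 m³/s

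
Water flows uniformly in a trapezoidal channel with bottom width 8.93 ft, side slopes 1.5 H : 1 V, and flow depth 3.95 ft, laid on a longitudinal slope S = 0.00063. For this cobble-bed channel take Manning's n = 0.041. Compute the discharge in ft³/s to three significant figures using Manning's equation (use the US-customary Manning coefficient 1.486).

99.2 ft³/s

A = (b + z·y)·y = (8.93 + 1.5×3.95)×3.95 = 58.68 ft²
P = b + 2y√(1+z²) = 8.93 + 2×3.95×√(1+1.5²) = 23.17 ft
R = A/P = 58.68/23.17 = 2.532 ft
Q = (1.486/n)·A·R^(2/3)·S^(1/2) = (1.486/0.041) × 58.68 × 2.532^(2/3) × 0.00063^(1/2) = 99.17 ft³/s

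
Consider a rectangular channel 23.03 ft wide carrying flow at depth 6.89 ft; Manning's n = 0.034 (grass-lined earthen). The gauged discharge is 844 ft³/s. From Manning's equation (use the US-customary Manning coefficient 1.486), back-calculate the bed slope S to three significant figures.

A = b·y = 23.03 × 6.89 = 158.7 ft²
P = b + 2y = 23.03 + 2×6.89 = 36.81 ft
R = A/P = 158.7/36.81 = 4.311 ft
S = (Q·n / (1.486·A·R^(2/3)))² = (844×0.034 / (1.486×158.7×2.649))² = 0.002111

0.00211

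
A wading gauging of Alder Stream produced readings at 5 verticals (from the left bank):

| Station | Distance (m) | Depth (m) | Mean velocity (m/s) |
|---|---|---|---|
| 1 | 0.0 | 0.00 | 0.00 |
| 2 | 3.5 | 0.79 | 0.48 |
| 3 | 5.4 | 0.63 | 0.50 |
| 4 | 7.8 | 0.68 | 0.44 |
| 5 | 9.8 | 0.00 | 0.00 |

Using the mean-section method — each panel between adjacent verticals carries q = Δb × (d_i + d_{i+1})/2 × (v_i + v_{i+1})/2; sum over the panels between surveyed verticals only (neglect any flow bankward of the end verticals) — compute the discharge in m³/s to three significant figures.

1.88 m³/s

Panel 1-2: Δb = 3.5 m, d̄ = (0.00+0.79)/2 = 0.395, v̄ = (0.00+0.48)/2 = 0.24 → q = 3.5×0.395×0.24 = 0.3318 m³/s
Panel 2-3: Δb = 1.9 m, d̄ = (0.79+0.63)/2 = 0.71, v̄ = (0.48+0.50)/2 = 0.49 → q = 1.9×0.71×0.49 = 0.6610 m³/s
Panel 3-4: Δb = 2.4 m, d̄ = (0.63+0.68)/2 = 0.655, v̄ = (0.50+0.44)/2 = 0.47 → q = 2.4×0.655×0.47 = 0.7388 m³/s
Panel 4-5: Δb = 2 m, d̄ = (0.68+0.00)/2 = 0.34, v̄ = (0.44+0.00)/2 = 0.22 → q = 2×0.34×0.22 = 0.1496 m³/s
Q = Σ q = 1.881 m³/s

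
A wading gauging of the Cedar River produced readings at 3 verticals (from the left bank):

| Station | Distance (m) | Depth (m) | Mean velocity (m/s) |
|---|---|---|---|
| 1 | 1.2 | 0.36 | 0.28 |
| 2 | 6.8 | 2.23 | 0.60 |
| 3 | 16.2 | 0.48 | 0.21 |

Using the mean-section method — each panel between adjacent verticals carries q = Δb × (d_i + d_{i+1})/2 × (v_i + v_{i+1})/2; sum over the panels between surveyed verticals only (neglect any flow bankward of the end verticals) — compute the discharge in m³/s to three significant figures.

Panel 1-2: Δb = 5.6 m, d̄ = (0.36+2.23)/2 = 1.295, v̄ = (0.28+0.60)/2 = 0.44 → q = 5.6×1.295×0.44 = 3.191 m³/s
Panel 2-3: Δb = 9.4 m, d̄ = (2.23+0.48)/2 = 1.355, v̄ = (0.60+0.21)/2 = 0.405 → q = 9.4×1.355×0.405 = 5.158 m³/s
Q = Σ q = 8.349 m³/s

8.35 m³/s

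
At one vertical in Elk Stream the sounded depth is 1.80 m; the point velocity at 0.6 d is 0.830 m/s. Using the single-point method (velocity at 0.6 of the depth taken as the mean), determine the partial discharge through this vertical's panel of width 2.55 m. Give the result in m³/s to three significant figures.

v̄ = v₀.₆ = 0.830 m/s
q = v̄ × d × w = 0.8300 × 1.80 × 2.55 = 3.810 m³/s

3.81 m³/s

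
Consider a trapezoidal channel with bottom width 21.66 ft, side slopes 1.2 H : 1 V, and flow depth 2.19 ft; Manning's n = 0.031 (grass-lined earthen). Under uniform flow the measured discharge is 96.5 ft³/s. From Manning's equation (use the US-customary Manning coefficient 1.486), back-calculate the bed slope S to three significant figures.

0.000623

A = (b + z·y)·y = (21.66 + 1.2×2.19)×2.19 = 53.19 ft²
P = b + 2y√(1+z²) = 21.66 + 2×2.19×√(1+1.2²) = 28.50 ft
R = A/P = 53.19/28.50 = 1.866 ft
S = (Q·n / (1.486·A·R^(2/3)))² = (96.5×0.031 / (1.486×53.19×1.516))² = 0.0006234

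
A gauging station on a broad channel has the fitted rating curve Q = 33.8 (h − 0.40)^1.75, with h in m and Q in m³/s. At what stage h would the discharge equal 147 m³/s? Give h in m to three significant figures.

h − h₀ = (Q/C)^(1/b) = (147/33.8)^(1/1.75) = 2.316 m
h = 0.40 + 2.316 = 2.716 m

2.72 m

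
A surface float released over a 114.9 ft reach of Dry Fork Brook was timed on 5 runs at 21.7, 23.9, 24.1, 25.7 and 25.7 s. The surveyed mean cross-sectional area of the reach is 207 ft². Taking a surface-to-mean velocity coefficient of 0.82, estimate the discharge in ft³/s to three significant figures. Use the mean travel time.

805 ft³/s

t̄ = (21.7 + 23.9 + 24.1 + 25.7 + 25.7) / 5 = 24.22 s
v_surface = L / t̄ = 114.9 / 24.22 = 4.744 ft/s
v_mean = 0.82 × 4.744 = 3.890 ft/s
Q = A × v_mean = 207 × 3.890 = 805.2 ft³/s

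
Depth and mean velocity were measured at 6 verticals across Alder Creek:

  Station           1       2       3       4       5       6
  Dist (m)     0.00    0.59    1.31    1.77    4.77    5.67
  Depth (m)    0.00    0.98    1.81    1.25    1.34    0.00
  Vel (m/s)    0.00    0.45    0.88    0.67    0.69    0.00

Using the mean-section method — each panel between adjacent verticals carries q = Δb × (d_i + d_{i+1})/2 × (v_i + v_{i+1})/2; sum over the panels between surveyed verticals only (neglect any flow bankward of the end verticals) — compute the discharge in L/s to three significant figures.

4130 L/s

Panel 1-2: Δb = 0.59 m, d̄ = (0.00+0.98)/2 = 0.49, v̄ = (0.00+0.45)/2 = 0.225 → q = 0.59×0.49×0.225 = 0.06505 m³/s
Panel 2-3: Δb = 0.72 m, d̄ = (0.98+1.81)/2 = 1.395, v̄ = (0.45+0.88)/2 = 0.665 → q = 0.72×1.395×0.665 = 0.6679 m³/s
Panel 3-4: Δb = 0.46 m, d̄ = (1.81+1.25)/2 = 1.53, v̄ = (0.88+0.67)/2 = 0.775 → q = 0.46×1.53×0.775 = 0.5454 m³/s
Panel 4-5: Δb = 3 m, d̄ = (1.25+1.34)/2 = 1.295, v̄ = (0.67+0.69)/2 = 0.68 → q = 3×1.295×0.68 = 2.642 m³/s
Panel 5-6: Δb = 0.9 m, d̄ = (1.34+0.00)/2 = 0.67, v̄ = (0.69+0.00)/2 = 0.345 → q = 0.9×0.67×0.345 = 0.2080 m³/s
Q = Σ q = 4.128 m³/s
= 4.128 × 1000 = 4128 L/s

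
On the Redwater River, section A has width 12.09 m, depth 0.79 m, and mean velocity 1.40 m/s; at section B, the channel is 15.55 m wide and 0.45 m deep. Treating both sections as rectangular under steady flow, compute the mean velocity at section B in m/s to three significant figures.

Q = A₁V₁ = (12.09×0.79) × 1.40 = 13.37 m³/s
A₂ = 15.55 × 0.45 = 6.998 m²
V₂ = Q/A₂ = 13.37/6.998 = 1.911 m/s

1.91 m/s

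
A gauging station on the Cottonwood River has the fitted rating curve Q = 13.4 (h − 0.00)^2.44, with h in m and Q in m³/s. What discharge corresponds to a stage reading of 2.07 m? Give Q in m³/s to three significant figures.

Q = 13.4 × (2.07 − 0.00)^2.44 = 13.4 × 2.07^2.44 = 79.08 m³/s

79.1 m³/s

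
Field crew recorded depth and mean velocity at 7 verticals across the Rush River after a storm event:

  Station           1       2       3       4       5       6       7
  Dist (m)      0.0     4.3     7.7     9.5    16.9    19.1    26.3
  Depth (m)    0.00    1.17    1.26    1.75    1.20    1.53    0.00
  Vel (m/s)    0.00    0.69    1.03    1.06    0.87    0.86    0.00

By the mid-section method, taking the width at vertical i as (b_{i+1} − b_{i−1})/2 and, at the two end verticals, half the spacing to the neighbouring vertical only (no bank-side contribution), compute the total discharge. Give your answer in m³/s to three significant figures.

w_2 = (7.7 − 0.0)/2 = 3.85 m; q_2 = 0.69 × 1.17 × 3.85 = 3.108 m³/s
w_3 = (9.5 − 4.3)/2 = 2.6 m; q_3 = 1.03 × 1.26 × 2.6 = 3.374 m³/s
w_4 = (16.9 − 7.7)/2 = 4.6 m; q_4 = 1.06 × 1.75 × 4.6 = 8.533 m³/s
w_5 = (19.1 − 9.5)/2 = 4.8 m; q_5 = 0.87 × 1.20 × 4.8 = 5.011 m³/s
w_6 = (26.3 − 16.9)/2 = 4.7 m; q_6 = 0.86 × 1.53 × 4.7 = 6.184 m³/s
Stations 1, 7 contribute zero (depth or velocity is 0).
Q = Σ qᵢ = 26.21 m³/s

26.2 m³/s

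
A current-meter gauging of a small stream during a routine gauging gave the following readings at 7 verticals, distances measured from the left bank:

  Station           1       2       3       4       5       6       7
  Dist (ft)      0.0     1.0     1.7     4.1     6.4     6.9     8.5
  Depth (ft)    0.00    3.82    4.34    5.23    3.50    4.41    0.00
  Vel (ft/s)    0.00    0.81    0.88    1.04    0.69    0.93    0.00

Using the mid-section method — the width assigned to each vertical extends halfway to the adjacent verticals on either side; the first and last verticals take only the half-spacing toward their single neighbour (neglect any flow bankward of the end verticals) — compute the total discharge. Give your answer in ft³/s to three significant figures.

29.0 ft³/s

w_2 = (1.7 − 0.0)/2 = 0.85 ft; q_2 = 0.81 × 3.82 × 0.85 = 2.630 ft³/s
w_3 = (4.1 − 1.0)/2 = 1.55 ft; q_3 = 0.88 × 4.34 × 1.55 = 5.920 ft³/s
w_4 = (6.4 − 1.7)/2 = 2.35 ft; q_4 = 1.04 × 5.23 × 2.35 = 12.78 ft³/s
w_5 = (6.9 − 4.1)/2 = 1.4 ft; q_5 = 0.69 × 3.50 × 1.4 = 3.381 ft³/s
w_6 = (8.5 − 6.4)/2 = 1.05 ft; q_6 = 0.93 × 4.41 × 1.05 = 4.306 ft³/s
Stations 1, 7 contribute zero (depth or velocity is 0).
Q = Σ qᵢ = 29.02 ft³/s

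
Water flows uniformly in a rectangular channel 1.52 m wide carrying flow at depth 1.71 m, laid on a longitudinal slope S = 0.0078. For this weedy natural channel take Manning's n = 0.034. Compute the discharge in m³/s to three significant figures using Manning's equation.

A = b·y = 1.52 × 1.71 = 2.599 m²
P = b + 2y = 1.52 + 2×1.71 = 4.940 m
R = A/P = 2.599/4.940 = 0.5262 m
Q = (1/n)·A·R^(2/3)·S^(1/2) = (1/0.034) × 2.599 × 0.5262^(2/3) × 0.0078^(1/2) = 4.400 m³/s

4.40 m³/s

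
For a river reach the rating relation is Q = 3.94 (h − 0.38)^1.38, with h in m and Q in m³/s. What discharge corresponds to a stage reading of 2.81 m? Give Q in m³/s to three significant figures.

13.4 m³/s

Q = 3.94 × (2.81 − 0.38)^1.38 = 3.94 × 2.43^1.38 = 13.42 m³/s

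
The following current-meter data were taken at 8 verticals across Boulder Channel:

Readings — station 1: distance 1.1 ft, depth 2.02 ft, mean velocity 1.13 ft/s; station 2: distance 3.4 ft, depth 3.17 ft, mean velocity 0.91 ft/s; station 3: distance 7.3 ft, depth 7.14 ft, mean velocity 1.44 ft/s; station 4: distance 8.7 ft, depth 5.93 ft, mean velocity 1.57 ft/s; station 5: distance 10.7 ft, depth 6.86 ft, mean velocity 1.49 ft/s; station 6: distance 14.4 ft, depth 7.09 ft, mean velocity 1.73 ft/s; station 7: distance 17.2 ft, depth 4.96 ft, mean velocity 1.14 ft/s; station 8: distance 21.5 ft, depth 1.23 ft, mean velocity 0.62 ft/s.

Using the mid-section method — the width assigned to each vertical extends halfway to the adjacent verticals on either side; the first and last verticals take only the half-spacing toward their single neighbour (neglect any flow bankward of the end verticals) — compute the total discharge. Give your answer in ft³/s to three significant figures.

145 ft³/s

w_1 = (3.4 − 1.1)/2 = 1.15 ft; q_1 = 1.13 × 2.02 × 1.15 = 2.625 ft³/s
w_2 = (7.3 − 1.1)/2 = 3.1 ft; q_2 = 0.91 × 3.17 × 3.1 = 8.943 ft³/s
w_3 = (8.7 − 3.4)/2 = 2.65 ft; q_3 = 1.44 × 7.14 × 2.65 = 27.25 ft³/s
w_4 = (10.7 − 7.3)/2 = 1.7 ft; q_4 = 1.57 × 5.93 × 1.7 = 15.83 ft³/s
w_5 = (14.4 − 8.7)/2 = 2.85 ft; q_5 = 1.49 × 6.86 × 2.85 = 29.13 ft³/s
w_6 = (17.2 − 10.7)/2 = 3.25 ft; q_6 = 1.73 × 7.09 × 3.25 = 39.86 ft³/s
w_7 = (21.5 − 14.4)/2 = 3.55 ft; q_7 = 1.14 × 4.96 × 3.55 = 20.07 ft³/s
w_8 = (21.5 − 17.2)/2 = 2.15 ft; q_8 = 0.62 × 1.23 × 2.15 = 1.640 ft³/s
Q = Σ qᵢ = 145.3 ft³/s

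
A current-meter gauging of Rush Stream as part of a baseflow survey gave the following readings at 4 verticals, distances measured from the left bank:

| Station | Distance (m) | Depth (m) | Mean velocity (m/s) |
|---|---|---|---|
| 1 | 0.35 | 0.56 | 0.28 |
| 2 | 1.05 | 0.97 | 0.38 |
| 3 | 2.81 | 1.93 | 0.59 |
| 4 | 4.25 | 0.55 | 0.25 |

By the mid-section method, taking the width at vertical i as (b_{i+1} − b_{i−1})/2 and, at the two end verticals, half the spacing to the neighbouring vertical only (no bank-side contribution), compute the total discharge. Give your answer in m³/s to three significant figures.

2.43 m³/s

w_1 = (1.05 − 0.35)/2 = 0.35 m; q_1 = 0.28 × 0.56 × 0.35 = 0.05488 m³/s
w_2 = (2.81 − 0.35)/2 = 1.23 m; q_2 = 0.38 × 0.97 × 1.23 = 0.4534 m³/s
w_3 = (4.25 − 1.05)/2 = 1.6 m; q_3 = 0.59 × 1.93 × 1.6 = 1.822 m³/s
w_4 = (4.25 − 2.81)/2 = 0.72 m; q_4 = 0.25 × 0.55 × 0.72 = 0.09900 m³/s
Q = Σ qᵢ = 2.429 m³/s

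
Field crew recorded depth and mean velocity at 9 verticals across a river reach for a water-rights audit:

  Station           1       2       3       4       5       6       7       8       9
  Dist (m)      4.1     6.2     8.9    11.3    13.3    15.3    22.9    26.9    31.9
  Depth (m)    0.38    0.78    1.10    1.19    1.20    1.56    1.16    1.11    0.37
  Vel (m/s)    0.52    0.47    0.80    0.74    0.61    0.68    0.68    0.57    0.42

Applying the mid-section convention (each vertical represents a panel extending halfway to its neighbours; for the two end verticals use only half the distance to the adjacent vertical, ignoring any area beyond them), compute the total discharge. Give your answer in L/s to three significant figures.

w_1 = (6.2 − 4.1)/2 = 1.05 m; q_1 = 0.52 × 0.38 × 1.05 = 0.2075 m³/s
w_2 = (8.9 − 4.1)/2 = 2.4 m; q_2 = 0.47 × 0.78 × 2.4 = 0.8798 m³/s
w_3 = (11.3 − 6.2)/2 = 2.55 m; q_3 = 0.80 × 1.10 × 2.55 = 2.244 m³/s
w_4 = (13.3 − 8.9)/2 = 2.2 m; q_4 = 0.74 × 1.19 × 2.2 = 1.937 m³/s
w_5 = (15.3 − 11.3)/2 = 2 m; q_5 = 0.61 × 1.20 × 2 = 1.464 m³/s
w_6 = (22.9 − 13.3)/2 = 4.8 m; q_6 = 0.68 × 1.56 × 4.8 = 5.092 m³/s
w_7 = (26.9 − 15.3)/2 = 5.8 m; q_7 = 0.68 × 1.16 × 5.8 = 4.575 m³/s
w_8 = (31.9 − 22.9)/2 = 4.5 m; q_8 = 0.57 × 1.11 × 4.5 = 2.847 m³/s
w_9 = (31.9 − 26.9)/2 = 2.5 m; q_9 = 0.42 × 0.37 × 2.5 = 0.3885 m³/s
Q = Σ qᵢ = 19.64 m³/s
= 19.64 × 1000 = 19640 L/s

19600 L/s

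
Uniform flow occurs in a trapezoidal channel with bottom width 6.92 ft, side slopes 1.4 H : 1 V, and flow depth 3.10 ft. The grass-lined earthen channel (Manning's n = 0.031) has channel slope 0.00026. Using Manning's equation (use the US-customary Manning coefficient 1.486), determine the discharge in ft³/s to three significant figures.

42.6 ft³/s

A = (b + z·y)·y = (6.92 + 1.4×3.10)×3.10 = 34.91 ft²
P = b + 2y√(1+z²) = 6.92 + 2×3.10×√(1+1.4²) = 17.59 ft
R = A/P = 34.91/17.59 = 1.985 ft
Q = (1.486/n)·A·R^(2/3)·S^(1/2) = (1.486/0.031) × 34.91 × 1.985^(2/3) × 0.00026^(1/2) = 42.61 ft³/s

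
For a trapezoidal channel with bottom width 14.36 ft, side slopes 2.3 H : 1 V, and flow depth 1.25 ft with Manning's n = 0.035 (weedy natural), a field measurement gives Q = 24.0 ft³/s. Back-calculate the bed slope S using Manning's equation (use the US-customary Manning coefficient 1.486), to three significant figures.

A = (b + z·y)·y = (14.36 + 2.3×1.25)×1.25 = 21.54 ft²
P = b + 2y√(1+z²) = 14.36 + 2×1.25×√(1+2.3²) = 20.63 ft
R = A/P = 21.54/20.63 = 1.044 ft
S = (Q·n / (1.486·A·R^(2/3)))² = (24.0×0.035 / (1.486×21.54×1.029))² = 0.0006498

0.000650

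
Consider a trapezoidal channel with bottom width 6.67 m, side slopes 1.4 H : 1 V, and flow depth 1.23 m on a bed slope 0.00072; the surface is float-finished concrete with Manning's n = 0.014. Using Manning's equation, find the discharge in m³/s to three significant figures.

A = (b + z·y)·y = (6.67 + 1.4×1.23)×1.23 = 10.32 m²
P = b + 2y√(1+z²) = 6.67 + 2×1.23×√(1+1.4²) = 10.90 m
R = A/P = 10.32/10.90 = 0.9468 m
Q = (1/n)·A·R^(2/3)·S^(1/2) = (1/0.014) × 10.32 × 0.9468^(2/3) × 0.00072^(1/2) = 19.08 m³/s

19.1 m³/s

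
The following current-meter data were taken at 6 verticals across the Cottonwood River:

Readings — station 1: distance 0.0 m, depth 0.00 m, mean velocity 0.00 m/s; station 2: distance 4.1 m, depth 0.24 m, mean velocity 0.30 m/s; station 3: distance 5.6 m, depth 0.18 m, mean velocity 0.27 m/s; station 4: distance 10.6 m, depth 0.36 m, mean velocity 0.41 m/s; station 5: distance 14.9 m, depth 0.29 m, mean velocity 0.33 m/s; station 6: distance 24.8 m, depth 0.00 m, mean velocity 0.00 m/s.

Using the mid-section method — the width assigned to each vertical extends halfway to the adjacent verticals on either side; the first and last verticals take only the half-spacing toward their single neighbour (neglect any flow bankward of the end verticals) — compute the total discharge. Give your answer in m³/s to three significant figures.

1.73 m³/s

w_2 = (5.6 − 0.0)/2 = 2.8 m; q_2 = 0.30 × 0.24 × 2.8 = 0.2016 m³/s
w_3 = (10.6 − 4.1)/2 = 3.25 m; q_3 = 0.27 × 0.18 × 3.25 = 0.1580 m³/s
w_4 = (14.9 − 5.6)/2 = 4.65 m; q_4 = 0.41 × 0.36 × 4.65 = 0.6863 m³/s
w_5 = (24.8 − 10.6)/2 = 7.1 m; q_5 = 0.33 × 0.29 × 7.1 = 0.6795 m³/s
Stations 1, 6 contribute zero (depth or velocity is 0).
Q = Σ qᵢ = 1.725 m³/s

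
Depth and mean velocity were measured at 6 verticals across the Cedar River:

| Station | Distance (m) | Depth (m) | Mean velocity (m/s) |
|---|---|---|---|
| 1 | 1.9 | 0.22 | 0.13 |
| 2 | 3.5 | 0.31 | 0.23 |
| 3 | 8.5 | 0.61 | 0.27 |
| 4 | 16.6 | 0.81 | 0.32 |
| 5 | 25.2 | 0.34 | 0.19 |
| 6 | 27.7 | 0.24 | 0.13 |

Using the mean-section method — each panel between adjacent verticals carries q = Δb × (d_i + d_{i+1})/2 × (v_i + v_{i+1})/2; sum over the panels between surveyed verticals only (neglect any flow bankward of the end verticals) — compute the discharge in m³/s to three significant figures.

3.72 m³/s

Panel 1-2: Δb = 1.6 m, d̄ = (0.22+0.31)/2 = 0.265, v̄ = (0.13+0.23)/2 = 0.18 → q = 1.6×0.265×0.18 = 0.07632 m³/s
Panel 2-3: Δb = 5 m, d̄ = (0.31+0.61)/2 = 0.46, v̄ = (0.23+0.27)/2 = 0.25 → q = 5×0.46×0.25 = 0.5750 m³/s
Panel 3-4: Δb = 8.1 m, d̄ = (0.61+0.81)/2 = 0.71, v̄ = (0.27+0.32)/2 = 0.295 → q = 8.1×0.71×0.295 = 1.697 m³/s
Panel 4-5: Δb = 8.6 m, d̄ = (0.81+0.34)/2 = 0.575, v̄ = (0.32+0.19)/2 = 0.255 → q = 8.6×0.575×0.255 = 1.261 m³/s
Panel 5-6: Δb = 2.5 m, d̄ = (0.34+0.24)/2 = 0.29, v̄ = (0.19+0.13)/2 = 0.16 → q = 2.5×0.29×0.16 = 0.1160 m³/s
Q = Σ q = 3.725 m³/s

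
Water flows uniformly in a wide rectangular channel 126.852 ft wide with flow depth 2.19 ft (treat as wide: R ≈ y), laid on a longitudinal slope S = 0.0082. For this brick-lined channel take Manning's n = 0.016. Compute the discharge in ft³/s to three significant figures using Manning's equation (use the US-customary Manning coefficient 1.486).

A = b·y = 126.852 × 2.19 = 277.8 ft²
Wide channel: R ≈ y = 2.19 ft
Q = (1.486/n)·A·R^(2/3)·S^(1/2) = (1.486/0.016) × 277.8 × 2.190^(2/3) × 0.0082^(1/2) = 3940 ft³/s

3940 ft³/s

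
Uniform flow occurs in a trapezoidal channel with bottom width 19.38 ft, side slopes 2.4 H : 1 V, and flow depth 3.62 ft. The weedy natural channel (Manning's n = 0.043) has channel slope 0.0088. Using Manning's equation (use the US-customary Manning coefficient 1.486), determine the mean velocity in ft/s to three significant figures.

A = (b + z·y)·y = (19.38 + 2.4×3.62)×3.62 = 101.6 ft²
P = b + 2y√(1+z²) = 19.38 + 2×3.62×√(1+2.4²) = 38.20 ft
R = A/P = 101.6/38.20 = 2.660 ft
Q = (1.486/n)·A·R^(2/3)·S^(1/2) = (1.486/0.043) × 101.6 × 2.660^(2/3) × 0.0088^(1/2) = 632.3 ft³/s
V = Q/A = 632.3/101.6 = 6.223 ft/s

6.22 ft/s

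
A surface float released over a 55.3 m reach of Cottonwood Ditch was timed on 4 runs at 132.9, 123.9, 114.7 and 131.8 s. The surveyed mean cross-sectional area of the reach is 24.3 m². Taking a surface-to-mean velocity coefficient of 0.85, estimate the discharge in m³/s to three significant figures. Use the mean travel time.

t̄ = (132.9 + 123.9 + 114.7 + 131.8) / 4 = 125.825 s
v_surface = L / t̄ = 55.3 / 125.825 = 0.4395 m/s
v_mean = 0.85 × 0.4395 = 0.3736 m/s
Q = A × v_mean = 24.3 × 0.3736 = 9.078 m³/s

9.08 m³/s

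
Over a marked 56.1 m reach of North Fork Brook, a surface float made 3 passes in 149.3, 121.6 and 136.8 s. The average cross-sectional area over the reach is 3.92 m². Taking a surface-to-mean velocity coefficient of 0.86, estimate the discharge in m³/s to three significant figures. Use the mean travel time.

t̄ = (149.3 + 121.6 + 136.8) / 3 = 135.9 s
v_surface = L / t̄ = 56.1 / 135.9 = 0.4128 m/s
v_mean = 0.86 × 0.4128 = 0.3550 m/s
Q = A × v_mean = 3.92 × 0.3550 = 1.392 m³/s

1.39 m³/s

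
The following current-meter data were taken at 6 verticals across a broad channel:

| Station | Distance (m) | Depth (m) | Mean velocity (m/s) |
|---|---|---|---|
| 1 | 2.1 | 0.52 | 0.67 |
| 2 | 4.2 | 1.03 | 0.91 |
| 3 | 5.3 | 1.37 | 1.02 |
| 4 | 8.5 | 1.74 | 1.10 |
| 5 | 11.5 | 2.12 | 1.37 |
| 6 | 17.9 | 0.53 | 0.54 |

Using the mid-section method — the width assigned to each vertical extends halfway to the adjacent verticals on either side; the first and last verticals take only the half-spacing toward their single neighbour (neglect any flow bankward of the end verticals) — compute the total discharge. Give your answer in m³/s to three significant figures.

25.4 m³/s

w_1 = (4.2 − 2.1)/2 = 1.05 m; q_1 = 0.67 × 0.52 × 1.05 = 0.3658 m³/s
w_2 = (5.3 − 2.1)/2 = 1.6 m; q_2 = 0.91 × 1.03 × 1.6 = 1.500 m³/s
w_3 = (8.5 − 4.2)/2 = 2.15 m; q_3 = 1.02 × 1.37 × 2.15 = 3.004 m³/s
w_4 = (11.5 − 5.3)/2 = 3.1 m; q_4 = 1.10 × 1.74 × 3.1 = 5.933 m³/s
w_5 = (17.9 − 8.5)/2 = 4.7 m; q_5 = 1.37 × 2.12 × 4.7 = 13.65 m³/s
w_6 = (17.9 − 11.5)/2 = 3.2 m; q_6 = 0.54 × 0.53 × 3.2 = 0.9158 m³/s
Q = Σ qᵢ = 25.37 m³/s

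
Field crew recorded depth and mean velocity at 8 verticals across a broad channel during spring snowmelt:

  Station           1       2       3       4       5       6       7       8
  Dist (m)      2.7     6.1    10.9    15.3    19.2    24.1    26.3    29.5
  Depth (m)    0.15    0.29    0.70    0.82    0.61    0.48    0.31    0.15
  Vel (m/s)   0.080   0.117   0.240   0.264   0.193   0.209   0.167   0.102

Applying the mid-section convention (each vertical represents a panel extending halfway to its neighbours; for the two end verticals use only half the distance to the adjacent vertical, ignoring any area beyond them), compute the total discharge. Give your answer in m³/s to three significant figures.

2.87 m³/s

w_1 = (6.1 − 2.7)/2 = 1.7 m; q_1 = 0.080 × 0.15 × 1.7 = 0.02040 m³/s
w_2 = (10.9 − 2.7)/2 = 4.1 m; q_2 = 0.117 × 0.29 × 4.1 = 0.1391 m³/s
w_3 = (15.3 − 6.1)/2 = 4.6 m; q_3 = 0.240 × 0.70 × 4.6 = 0.7728 m³/s
w_4 = (19.2 − 10.9)/2 = 4.15 m; q_4 = 0.264 × 0.82 × 4.15 = 0.8984 m³/s
w_5 = (24.1 − 15.3)/2 = 4.4 m; q_5 = 0.193 × 0.61 × 4.4 = 0.5180 m³/s
w_6 = (26.3 − 19.2)/2 = 3.55 m; q_6 = 0.209 × 0.48 × 3.55 = 0.3561 m³/s
w_7 = (29.5 − 24.1)/2 = 2.7 m; q_7 = 0.167 × 0.31 × 2.7 = 0.1398 m³/s
w_8 = (29.5 − 26.3)/2 = 1.6 m; q_8 = 0.102 × 0.15 × 1.6 = 0.02448 m³/s
Q = Σ qᵢ = 2.869 m³/s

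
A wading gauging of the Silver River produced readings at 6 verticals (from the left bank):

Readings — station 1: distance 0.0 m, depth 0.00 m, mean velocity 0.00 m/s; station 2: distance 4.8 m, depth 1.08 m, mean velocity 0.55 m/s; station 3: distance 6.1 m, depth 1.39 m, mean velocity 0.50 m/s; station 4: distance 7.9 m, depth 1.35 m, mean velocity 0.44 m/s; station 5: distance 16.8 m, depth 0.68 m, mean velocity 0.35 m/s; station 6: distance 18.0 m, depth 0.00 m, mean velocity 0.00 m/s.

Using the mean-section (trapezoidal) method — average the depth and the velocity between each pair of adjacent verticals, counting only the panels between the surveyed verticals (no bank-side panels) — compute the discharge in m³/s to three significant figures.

Panel 1-2: Δb = 4.8 m, d̄ = (0.00+1.08)/2 = 0.54, v̄ = (0.00+0.55)/2 = 0.275 → q = 4.8×0.54×0.275 = 0.7128 m³/s
Panel 2-3: Δb = 1.3 m, d̄ = (1.08+1.39)/2 = 1.235, v̄ = (0.55+0.50)/2 = 0.525 → q = 1.3×1.235×0.525 = 0.8429 m³/s
Panel 3-4: Δb = 1.8 m, d̄ = (1.39+1.35)/2 = 1.37, v̄ = (0.50+0.44)/2 = 0.47 → q = 1.8×1.37×0.47 = 1.159 m³/s
Panel 4-5: Δb = 8.9 m, d̄ = (1.35+0.68)/2 = 1.015, v̄ = (0.44+0.35)/2 = 0.395 → q = 8.9×1.015×0.395 = 3.568 m³/s
Panel 5-6: Δb = 1.2 m, d̄ = (0.68+0.00)/2 = 0.34, v̄ = (0.35+0.00)/2 = 0.175 → q = 1.2×0.34×0.175 = 0.07140 m³/s
Q = Σ q = 6.354 m³/s

6.35 m³/s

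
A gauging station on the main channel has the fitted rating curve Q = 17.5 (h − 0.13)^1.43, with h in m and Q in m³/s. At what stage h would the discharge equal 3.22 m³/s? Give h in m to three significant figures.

0.436 m

h − h₀ = (Q/C)^(1/b) = (3.22/17.5)^(1/1.43) = 0.3061 m
h = 0.13 + 0.3061 = 0.4361 m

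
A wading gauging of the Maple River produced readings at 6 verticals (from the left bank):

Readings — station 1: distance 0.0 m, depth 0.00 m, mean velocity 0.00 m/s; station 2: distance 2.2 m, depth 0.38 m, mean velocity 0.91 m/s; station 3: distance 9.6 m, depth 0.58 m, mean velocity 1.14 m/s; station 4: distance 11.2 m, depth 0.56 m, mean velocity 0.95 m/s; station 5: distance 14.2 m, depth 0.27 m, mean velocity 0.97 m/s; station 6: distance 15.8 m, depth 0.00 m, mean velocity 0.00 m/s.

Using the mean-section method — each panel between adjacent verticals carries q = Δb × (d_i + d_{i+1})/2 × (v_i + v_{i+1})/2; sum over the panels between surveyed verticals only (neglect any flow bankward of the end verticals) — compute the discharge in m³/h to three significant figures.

Panel 1-2: Δb = 2.2 m, d̄ = (0.00+0.38)/2 = 0.19, v̄ = (0.00+0.91)/2 = 0.455 → q = 2.2×0.19×0.455 = 0.1902 m³/s
Panel 2-3: Δb = 7.4 m, d̄ = (0.38+0.58)/2 = 0.48, v̄ = (0.91+1.14)/2 = 1.025 → q = 7.4×0.48×1.025 = 3.641 m³/s
Panel 3-4: Δb = 1.6 m, d̄ = (0.58+0.56)/2 = 0.57, v̄ = (1.14+0.95)/2 = 1.045 → q = 1.6×0.57×1.045 = 0.9530 m³/s
Panel 4-5: Δb = 3 m, d̄ = (0.56+0.27)/2 = 0.415, v̄ = (0.95+0.97)/2 = 0.96 → q = 3×0.415×0.96 = 1.195 m³/s
Panel 5-6: Δb = 1.6 m, d̄ = (0.27+0.00)/2 = 0.135, v̄ = (0.97+0.00)/2 = 0.485 → q = 1.6×0.135×0.485 = 0.1048 m³/s
Q = Σ q = 6.084 m³/s
= 6.084 × 3600 = 21900 m³/h

21900 m³/h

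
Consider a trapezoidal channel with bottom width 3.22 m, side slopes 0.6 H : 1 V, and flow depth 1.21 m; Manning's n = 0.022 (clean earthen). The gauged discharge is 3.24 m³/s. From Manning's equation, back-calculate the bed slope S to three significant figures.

A = (b + z·y)·y = (3.22 + 0.6×1.21)×1.21 = 4.775 m²
P = b + 2y√(1+z²) = 3.22 + 2×1.21×√(1+0.6²) = 6.042 m
R = A/P = 4.775/6.042 = 0.7902 m
S = (Q·n / (1·A·R^(2/3)))² = (3.24×0.022 / (1×4.775×0.8547))² = 0.0003051

0.000305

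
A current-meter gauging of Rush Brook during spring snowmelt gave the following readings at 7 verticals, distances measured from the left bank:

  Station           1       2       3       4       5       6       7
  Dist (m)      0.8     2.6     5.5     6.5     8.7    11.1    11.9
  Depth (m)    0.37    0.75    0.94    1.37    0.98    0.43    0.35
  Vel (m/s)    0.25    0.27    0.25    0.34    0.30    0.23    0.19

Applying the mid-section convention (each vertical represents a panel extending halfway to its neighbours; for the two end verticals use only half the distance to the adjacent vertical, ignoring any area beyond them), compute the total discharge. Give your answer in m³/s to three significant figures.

2.62 m³/s

w_1 = (2.6 − 0.8)/2 = 0.9 m; q_1 = 0.25 × 0.37 × 0.9 = 0.08325 m³/s
w_2 = (5.5 − 0.8)/2 = 2.35 m; q_2 = 0.27 × 0.75 × 2.35 = 0.4759 m³/s
w_3 = (6.5 − 2.6)/2 = 1.95 m; q_3 = 0.25 × 0.94 × 1.95 = 0.4583 m³/s
w_4 = (8.7 − 5.5)/2 = 1.6 m; q_4 = 0.34 × 1.37 × 1.6 = 0.7453 m³/s
w_5 = (11.1 − 6.5)/2 = 2.3 m; q_5 = 0.30 × 0.98 × 2.3 = 0.6762 m³/s
w_6 = (11.9 − 8.7)/2 = 1.6 m; q_6 = 0.23 × 0.43 × 1.6 = 0.1582 m³/s
w_7 = (11.9 − 11.1)/2 = 0.4 m; q_7 = 0.19 × 0.35 × 0.4 = 0.02660 m³/s
Q = Σ qᵢ = 2.624 m³/s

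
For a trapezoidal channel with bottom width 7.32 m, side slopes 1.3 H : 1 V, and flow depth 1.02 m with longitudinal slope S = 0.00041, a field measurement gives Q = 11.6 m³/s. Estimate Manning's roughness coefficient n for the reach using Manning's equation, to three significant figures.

A = (b + z·y)·y = (7.32 + 1.3×1.02)×1.02 = 8.819 m²
P = b + 2y√(1+z²) = 7.32 + 2×1.02×√(1+1.3²) = 10.67 m
R = A/P = 8.819/10.67 = 0.8268 m
n = (1/Q)·A·R^(2/3)·S^(1/2) = (1/11.6) × 8.819 × 0.8809 × 0.02025 = 0.01356

0.0136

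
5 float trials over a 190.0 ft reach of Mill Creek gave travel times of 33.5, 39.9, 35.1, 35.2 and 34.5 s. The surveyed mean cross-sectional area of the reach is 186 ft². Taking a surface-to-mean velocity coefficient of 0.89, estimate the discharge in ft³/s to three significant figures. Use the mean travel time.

883 ft³/s

t̄ = (33.5 + 39.9 + 35.1 + 35.2 + 34.5) / 5 = 35.64 s
v_surface = L / t̄ = 190.0 / 35.64 = 5.331 ft/s
v_mean = 0.89 × 5.331 = 4.745 ft/s
Q = A × v_mean = 186 × 4.745 = 882.5 ft³/s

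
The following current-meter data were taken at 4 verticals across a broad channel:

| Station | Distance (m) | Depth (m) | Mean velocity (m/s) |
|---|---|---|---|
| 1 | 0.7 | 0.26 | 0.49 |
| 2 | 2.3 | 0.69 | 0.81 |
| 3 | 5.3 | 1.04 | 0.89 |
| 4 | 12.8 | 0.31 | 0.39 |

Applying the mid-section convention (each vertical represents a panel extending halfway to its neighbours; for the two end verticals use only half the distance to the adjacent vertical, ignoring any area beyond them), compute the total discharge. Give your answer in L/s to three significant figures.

w_1 = (2.3 − 0.7)/2 = 0.8 m; q_1 = 0.49 × 0.26 × 0.8 = 0.1019 m³/s
w_2 = (5.3 − 0.7)/2 = 2.3 m; q_2 = 0.81 × 0.69 × 2.3 = 1.285 m³/s
w_3 = (12.8 − 2.3)/2 = 5.25 m; q_3 = 0.89 × 1.04 × 5.25 = 4.859 m³/s
w_4 = (12.8 − 5.3)/2 = 3.75 m; q_4 = 0.39 × 0.31 × 3.75 = 0.4534 m³/s
Q = Σ qᵢ = 6.700 m³/s
= 6.700 × 1000 = 6700 L/s

6700 L/s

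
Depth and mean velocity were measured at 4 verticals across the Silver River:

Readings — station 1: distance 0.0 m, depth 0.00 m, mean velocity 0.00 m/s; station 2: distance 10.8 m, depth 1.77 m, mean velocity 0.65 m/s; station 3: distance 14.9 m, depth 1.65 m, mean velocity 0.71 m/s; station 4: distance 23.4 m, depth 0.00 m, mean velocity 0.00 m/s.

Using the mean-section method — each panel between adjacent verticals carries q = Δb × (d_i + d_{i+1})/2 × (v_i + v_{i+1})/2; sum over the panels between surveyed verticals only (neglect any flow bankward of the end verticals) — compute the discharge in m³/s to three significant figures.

Panel 1-2: Δb = 10.8 m, d̄ = (0.00+1.77)/2 = 0.885, v̄ = (0.00+0.65)/2 = 0.325 → q = 10.8×0.885×0.325 = 3.106 m³/s
Panel 2-3: Δb = 4.1 m, d̄ = (1.77+1.65)/2 = 1.71, v̄ = (0.65+0.71)/2 = 0.68 → q = 4.1×1.71×0.68 = 4.767 m³/s
Panel 3-4: Δb = 8.5 m, d̄ = (1.65+0.00)/2 = 0.825, v̄ = (0.71+0.00)/2 = 0.355 → q = 8.5×0.825×0.355 = 2.489 m³/s
Q = Σ q = 10.36 m³/s

10.4 m³/s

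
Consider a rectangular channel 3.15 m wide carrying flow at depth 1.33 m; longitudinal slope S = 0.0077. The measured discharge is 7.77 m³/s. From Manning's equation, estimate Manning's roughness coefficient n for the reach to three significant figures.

0.0380

A = b·y = 3.15 × 1.33 = 4.190 m²
P = b + 2y = 3.15 + 2×1.33 = 5.810 m
R = A/P = 4.190/5.810 = 0.7211 m
n = (1/Q)·A·R^(2/3)·S^(1/2) = (1/7.77) × 4.190 × 0.8041 × 0.08775 = 0.03805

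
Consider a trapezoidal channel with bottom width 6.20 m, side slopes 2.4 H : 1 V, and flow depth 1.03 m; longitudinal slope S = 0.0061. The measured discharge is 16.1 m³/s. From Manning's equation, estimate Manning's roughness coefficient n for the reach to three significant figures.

0.0365

A = (b + z·y)·y = (6.20 + 2.4×1.03)×1.03 = 8.932 m²
P = b + 2y√(1+z²) = 6.20 + 2×1.03×√(1+2.4²) = 11.56 m
R = A/P = 8.932/11.56 = 0.7729 m
n = (1/Q)·A·R^(2/3)·S^(1/2) = (1/16.1) × 8.932 × 0.8422 × 0.07810 = 0.03649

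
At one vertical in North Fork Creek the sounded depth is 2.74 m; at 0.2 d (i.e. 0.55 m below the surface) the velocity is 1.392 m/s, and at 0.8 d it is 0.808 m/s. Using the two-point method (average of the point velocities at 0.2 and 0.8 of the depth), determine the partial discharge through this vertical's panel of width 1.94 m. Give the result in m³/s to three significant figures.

v̄ = (1.392 + 0.808) / 2 = 1.100 m/s
q = v̄ × d × w = 1.100 × 2.74 × 1.94 = 5.847 m³/s

5.85 m³/s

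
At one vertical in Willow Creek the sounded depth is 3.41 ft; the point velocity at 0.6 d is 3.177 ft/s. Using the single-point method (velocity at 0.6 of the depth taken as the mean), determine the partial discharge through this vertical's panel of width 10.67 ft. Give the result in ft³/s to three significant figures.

v̄ = v₀.₆ = 3.177 ft/s
q = v̄ × d × w = 3.177 × 3.41 × 10.67 = 115.6 ft³/s

116 ft³/s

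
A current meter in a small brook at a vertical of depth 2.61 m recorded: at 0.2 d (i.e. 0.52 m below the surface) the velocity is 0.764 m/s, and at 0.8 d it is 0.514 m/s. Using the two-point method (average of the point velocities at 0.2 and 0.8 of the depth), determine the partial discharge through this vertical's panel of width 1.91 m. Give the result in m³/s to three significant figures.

v̄ = (0.764 + 0.514) / 2 = 0.6390 m/s
q = v̄ × d × w = 0.6390 × 2.61 × 1.91 = 3.185 m³/s

3.19 m³/s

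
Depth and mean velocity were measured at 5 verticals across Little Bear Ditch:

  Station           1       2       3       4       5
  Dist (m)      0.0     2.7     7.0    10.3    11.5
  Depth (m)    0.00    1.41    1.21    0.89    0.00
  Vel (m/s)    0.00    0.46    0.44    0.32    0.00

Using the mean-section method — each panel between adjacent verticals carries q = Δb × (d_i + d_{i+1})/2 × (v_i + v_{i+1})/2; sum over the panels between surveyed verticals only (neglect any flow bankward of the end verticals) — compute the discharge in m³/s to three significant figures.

4.37 m³/s

Panel 1-2: Δb = 2.7 m, d̄ = (0.00+1.41)/2 = 0.705, v̄ = (0.00+0.46)/2 = 0.23 → q = 2.7×0.705×0.23 = 0.4378 m³/s
Panel 2-3: Δb = 4.3 m, d̄ = (1.41+1.21)/2 = 1.31, v̄ = (0.46+0.44)/2 = 0.45 → q = 4.3×1.31×0.45 = 2.535 m³/s
Panel 3-4: Δb = 3.3 m, d̄ = (1.21+0.89)/2 = 1.05, v̄ = (0.44+0.32)/2 = 0.38 → q = 3.3×1.05×0.38 = 1.317 m³/s
Panel 4-5: Δb = 1.2 m, d̄ = (0.89+0.00)/2 = 0.445, v̄ = (0.32+0.00)/2 = 0.16 → q = 1.2×0.445×0.16 = 0.08544 m³/s
Q = Σ q = 4.375 m³/s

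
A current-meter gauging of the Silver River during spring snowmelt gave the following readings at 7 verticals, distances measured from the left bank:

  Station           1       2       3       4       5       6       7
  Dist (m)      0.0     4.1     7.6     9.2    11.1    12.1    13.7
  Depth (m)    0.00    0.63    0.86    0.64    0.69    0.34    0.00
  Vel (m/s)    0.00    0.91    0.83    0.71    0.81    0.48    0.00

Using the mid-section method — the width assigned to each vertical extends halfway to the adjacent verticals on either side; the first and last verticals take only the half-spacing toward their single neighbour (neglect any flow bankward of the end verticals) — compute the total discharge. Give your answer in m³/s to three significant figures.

w_2 = (7.6 − 0.0)/2 = 3.8 m; q_2 = 0.91 × 0.63 × 3.8 = 2.179 m³/s
w_3 = (9.2 − 4.1)/2 = 2.55 m; q_3 = 0.83 × 0.86 × 2.55 = 1.820 m³/s
w_4 = (11.1 − 7.6)/2 = 1.75 m; q_4 = 0.71 × 0.64 × 1.75 = 0.7952 m³/s
w_5 = (12.1 − 9.2)/2 = 1.45 m; q_5 = 0.81 × 0.69 × 1.45 = 0.8104 m³/s
w_6 = (13.7 − 11.1)/2 = 1.3 m; q_6 = 0.48 × 0.34 × 1.3 = 0.2122 m³/s
Stations 1, 7 contribute zero (depth or velocity is 0).
Q = Σ qᵢ = 5.816 m³/s

5.82 m³/s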